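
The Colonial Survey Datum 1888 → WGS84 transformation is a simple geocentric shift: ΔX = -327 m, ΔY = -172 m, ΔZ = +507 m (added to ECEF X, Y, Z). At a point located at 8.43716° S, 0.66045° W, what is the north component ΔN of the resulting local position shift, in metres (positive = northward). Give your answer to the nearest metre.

ΔN = 454 m

The local north axis is (−sin φ cos λ, −sin φ sin λ, cos φ), giving ΔN = -47.976 + 0.291 + 501.513 = 453.83 m.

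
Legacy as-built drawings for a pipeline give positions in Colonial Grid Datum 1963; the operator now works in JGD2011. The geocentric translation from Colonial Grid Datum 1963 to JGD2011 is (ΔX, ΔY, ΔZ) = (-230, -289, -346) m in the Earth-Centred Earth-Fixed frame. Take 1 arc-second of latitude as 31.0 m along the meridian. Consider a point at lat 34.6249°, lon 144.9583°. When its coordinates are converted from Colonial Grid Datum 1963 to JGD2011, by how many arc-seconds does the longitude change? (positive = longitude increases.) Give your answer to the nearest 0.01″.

sin φ = 0.568201, cos φ = 0.822890, sin λ = 0.574172, cos λ = -0.818734.
East component: ΔE = −sin λ·ΔX + cos λ·ΔY = −(0.574172)(-230) + (-0.818734)(-289) = 368.67 m.
1° of latitude spans 3600 × 31.00 = 111600 m; at latitude φ, 1° of longitude spans that × cos φ = 91834.5 m, so Δλ = 368.67 / 91834.5 × 3600 = 14.452″.

Δλ = 14.45″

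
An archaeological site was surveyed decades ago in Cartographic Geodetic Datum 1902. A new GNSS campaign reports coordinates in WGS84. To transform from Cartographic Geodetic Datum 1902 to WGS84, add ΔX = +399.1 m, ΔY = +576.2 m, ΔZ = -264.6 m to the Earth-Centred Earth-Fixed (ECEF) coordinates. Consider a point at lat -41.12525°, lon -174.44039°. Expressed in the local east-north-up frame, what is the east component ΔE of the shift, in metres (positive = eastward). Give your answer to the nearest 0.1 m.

ΔE = -534.8 m

At φ = -41.12525°, λ = -174.44039°: sin φ = -0.657707, cos φ = 0.753274, sin λ = -0.096881, cos λ = -0.995296.
ΔE = −sin λ·ΔX + cos λ·ΔY = −(-0.096881)·(399.1) + (-0.995296)·(576.2) = -534.82 m.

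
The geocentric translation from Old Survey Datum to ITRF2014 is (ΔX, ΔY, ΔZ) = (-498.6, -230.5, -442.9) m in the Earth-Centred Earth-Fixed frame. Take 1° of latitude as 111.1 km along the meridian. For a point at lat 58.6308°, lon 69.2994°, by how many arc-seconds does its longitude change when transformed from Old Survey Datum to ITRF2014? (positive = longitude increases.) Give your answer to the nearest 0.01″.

sin φ = 0.853831, cos φ = 0.520551, sin λ = 0.935440, cos λ = 0.353485.
East component: ΔE = −sin λ·ΔX + cos λ·ΔY = −(0.935440)(-498.6) + (0.353485)(-230.5) = 384.93 m.
1° of latitude spans 111100 m; at latitude φ, 1° of longitude spans that × cos φ = 57833.2 m, so Δλ = 384.93 / 57833.2 × 3600 = 23.961″.

Δλ = 23.96″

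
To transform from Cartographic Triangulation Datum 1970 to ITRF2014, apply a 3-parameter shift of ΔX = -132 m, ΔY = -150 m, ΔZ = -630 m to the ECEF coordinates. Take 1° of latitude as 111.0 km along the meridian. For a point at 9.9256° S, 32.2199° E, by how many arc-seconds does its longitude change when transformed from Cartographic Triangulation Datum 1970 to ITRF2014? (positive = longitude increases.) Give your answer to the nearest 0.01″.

sin φ = -0.172369, cos φ = 0.985032, sin λ = 0.533170, cos λ = 0.846008.
East component: ΔE = −sin λ·ΔX + cos λ·ΔY = −(0.533170)(-132) + (0.846008)(-150) = -56.52 m.
1° of latitude spans 111000 m; at latitude φ, 1° of longitude spans that × cos φ = 109338.6 m, so Δλ = -56.52 / 109338.6 × 3600 = -1.861″.

Δλ = -1.86″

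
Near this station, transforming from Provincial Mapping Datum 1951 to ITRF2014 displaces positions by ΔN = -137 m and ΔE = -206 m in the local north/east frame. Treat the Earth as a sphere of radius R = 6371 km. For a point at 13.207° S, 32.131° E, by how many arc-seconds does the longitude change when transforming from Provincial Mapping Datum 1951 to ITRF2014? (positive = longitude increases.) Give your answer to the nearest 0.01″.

Δλ = -6.85″

At latitude -13.207°, cos φ = 0.973551.
One radian of longitude at latitude φ spans R cos φ, so Δλ = ΔE / (R cos φ) = -206.0 / (6371000 × 0.973551) = -3.3212e-05 rad = -6.851″.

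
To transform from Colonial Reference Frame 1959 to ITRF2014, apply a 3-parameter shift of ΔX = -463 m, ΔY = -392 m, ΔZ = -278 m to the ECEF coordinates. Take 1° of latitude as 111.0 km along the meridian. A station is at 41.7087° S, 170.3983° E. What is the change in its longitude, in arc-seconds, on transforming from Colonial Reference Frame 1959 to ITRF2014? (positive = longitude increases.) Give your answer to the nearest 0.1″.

Δλ = 20.1″

sin φ = -0.665344, cos φ = 0.746537, sin λ = 0.166798, cos λ = -0.985991.
East component: ΔE = −sin λ·ΔX + cos λ·ΔY = −(0.166798)(-463) + (-0.985991)(-392) = 463.74 m.
1° of latitude spans 111000 m; at latitude φ, 1° of longitude spans that × cos φ = 82865.6 m, so Δλ = 463.74 / 82865.6 × 3600 = 20.146″.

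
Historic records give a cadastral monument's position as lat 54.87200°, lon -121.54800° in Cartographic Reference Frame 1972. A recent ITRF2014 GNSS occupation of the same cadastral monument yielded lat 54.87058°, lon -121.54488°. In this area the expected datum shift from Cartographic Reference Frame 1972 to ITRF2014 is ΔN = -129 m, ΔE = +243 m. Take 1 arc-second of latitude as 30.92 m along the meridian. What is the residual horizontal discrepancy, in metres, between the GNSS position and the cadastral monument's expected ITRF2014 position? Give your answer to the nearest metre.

Observed coordinate differences: Δφ = -0.00142°, Δλ = +0.00312°.
Converting to metres (1° lat = 111312 m, cos φ = 0.575405): observed ΔN = -158.1 m, observed ΔE = 199.8 m.
Subtracting the expected shift leaves a residual of -158.1 − (-129) = -29.1 m north and 199.8 − (243) = -43.2 m east.
Residual distance = √((-29.1)² + (-43.2)²) = 52.0 m.

52 m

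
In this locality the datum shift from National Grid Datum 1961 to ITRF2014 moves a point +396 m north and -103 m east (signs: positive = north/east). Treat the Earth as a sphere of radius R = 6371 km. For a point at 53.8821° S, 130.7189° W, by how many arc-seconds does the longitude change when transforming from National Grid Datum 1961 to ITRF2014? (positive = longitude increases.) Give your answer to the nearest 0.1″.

Δλ = -5.7″

At latitude -53.8821°, cos φ = 0.589449.
One radian of longitude at latitude φ spans R cos φ, so Δλ = ΔE / (R cos φ) = -103.0 / (6371000 × 0.589449) = -2.7427e-05 rad = -5.657″.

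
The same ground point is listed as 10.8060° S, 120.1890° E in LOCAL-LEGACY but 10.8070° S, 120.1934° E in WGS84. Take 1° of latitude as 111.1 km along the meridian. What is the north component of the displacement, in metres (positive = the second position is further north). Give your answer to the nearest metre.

ΔN = -111 m

Δφ = -10.8070° − -10.8060° = -0.0010°; Δλ = 120.1934° − 120.1890° = +0.0044°.
ΔN = Δφ × 111100 = -111.1 m; ΔE = Δλ × 111100 × cos(-10.8060°) = +0.0044 × 111100 × 0.982268 = 480.2 m.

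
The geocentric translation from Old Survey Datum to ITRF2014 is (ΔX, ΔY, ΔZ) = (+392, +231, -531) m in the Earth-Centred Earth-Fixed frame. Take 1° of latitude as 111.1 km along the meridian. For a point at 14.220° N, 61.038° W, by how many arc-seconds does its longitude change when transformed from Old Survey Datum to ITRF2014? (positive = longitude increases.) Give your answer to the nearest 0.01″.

Δλ = 15.20″

sin φ = 0.245646, cos φ = 0.969360, sin λ = -0.874941, cos λ = 0.484229.
East component: ΔE = −sin λ·ΔX + cos λ·ΔY = −(-0.874941)(392) + (0.484229)(231) = 454.83 m.
1° of latitude spans 111100 m; at latitude φ, 1° of longitude spans that × cos φ = 107695.9 m, so Δλ = 454.83 / 107695.9 × 3600 = 15.204″.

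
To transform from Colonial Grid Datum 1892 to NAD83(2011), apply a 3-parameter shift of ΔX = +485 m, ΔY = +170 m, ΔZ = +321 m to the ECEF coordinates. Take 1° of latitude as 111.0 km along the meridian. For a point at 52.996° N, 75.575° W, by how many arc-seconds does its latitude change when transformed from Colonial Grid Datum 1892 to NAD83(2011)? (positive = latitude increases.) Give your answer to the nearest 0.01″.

Δφ = 7.40″

sin φ = 0.798593, cos φ = 0.601871, sin λ = -0.968475, cos λ = 0.249112.
North component: ΔN = −sin φ cos λ·ΔX − sin φ sin λ·ΔY + cos φ·ΔZ = −(0.798593)(0.249112)(485) − (0.798593)(-0.968475)(170) + (0.601871)(321) = 228.20 m.
1° of latitude spans 111000 m, so Δφ = 228.20 / 111000 × 3600 = 7.401″.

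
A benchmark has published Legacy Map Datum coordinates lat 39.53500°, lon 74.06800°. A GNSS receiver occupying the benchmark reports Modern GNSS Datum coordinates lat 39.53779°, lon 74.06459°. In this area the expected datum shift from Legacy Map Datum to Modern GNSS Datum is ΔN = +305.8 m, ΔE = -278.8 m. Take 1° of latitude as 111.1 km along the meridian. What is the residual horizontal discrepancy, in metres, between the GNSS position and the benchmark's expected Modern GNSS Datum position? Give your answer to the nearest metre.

Observed coordinate differences: Δφ = +0.00279°, Δλ = -0.00341°.
Converting to metres (1° lat = 111100 m, cos φ = 0.771236): observed ΔN = 310.0 m, observed ΔE = -292.2 m.
Subtracting the expected shift leaves a residual of 310.0 − (305.8) = 4.2 m north and -292.2 − (-278.8) = -13.4 m east.
Residual distance = √(4.2² + (-13.4)²) = 14.0 m.

14 m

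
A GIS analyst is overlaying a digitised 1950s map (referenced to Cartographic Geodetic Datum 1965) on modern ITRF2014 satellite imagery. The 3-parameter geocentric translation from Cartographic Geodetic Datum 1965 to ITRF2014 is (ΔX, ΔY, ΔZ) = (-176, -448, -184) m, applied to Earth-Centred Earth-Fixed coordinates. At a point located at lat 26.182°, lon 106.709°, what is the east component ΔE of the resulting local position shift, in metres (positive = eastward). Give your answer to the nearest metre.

ΔE = 297 m

At φ = 26.182°, λ = 106.709°: sin φ = 0.441224, cos φ = 0.897397, sin λ = 0.957777, cos λ = -0.287511.
ΔE = −sin λ·ΔX + cos λ·ΔY = −(0.957777)·(-176) + (-0.287511)·(-448) = 297.37 m.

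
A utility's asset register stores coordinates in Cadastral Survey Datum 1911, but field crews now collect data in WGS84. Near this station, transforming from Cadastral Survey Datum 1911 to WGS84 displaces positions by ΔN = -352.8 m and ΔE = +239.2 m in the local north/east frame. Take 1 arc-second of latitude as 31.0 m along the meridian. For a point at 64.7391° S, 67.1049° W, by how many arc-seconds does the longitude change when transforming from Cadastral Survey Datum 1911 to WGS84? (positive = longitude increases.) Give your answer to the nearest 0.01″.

Δλ = 18.08″

At latitude -64.7391°, cos φ = 0.426741.
1″ of longitude at this latitude = 31.00 × cos φ = 13.2290 m, so Δλ = 239.2 / 13.2290 = 18.082″.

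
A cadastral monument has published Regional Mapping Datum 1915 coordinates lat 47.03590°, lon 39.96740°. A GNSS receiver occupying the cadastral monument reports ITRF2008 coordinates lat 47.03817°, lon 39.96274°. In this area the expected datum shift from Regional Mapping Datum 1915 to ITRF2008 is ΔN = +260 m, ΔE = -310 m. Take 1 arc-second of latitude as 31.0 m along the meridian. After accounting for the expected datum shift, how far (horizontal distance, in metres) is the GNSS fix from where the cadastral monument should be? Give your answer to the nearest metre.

45 m

Observed coordinate differences: Δφ = +0.00227°, Δλ = -0.00466°.
Converting to metres (1° lat = 111600 m, cos φ = 0.681540): observed ΔN = 253.3 m, observed ΔE = -354.4 m.
Subtracting the expected shift leaves a residual of 253.3 − (260) = -6.7 m north and -354.4 − (-310) = -44.4 m east.
Residual distance = √((-6.7)² + (-44.4)²) = 44.9 m.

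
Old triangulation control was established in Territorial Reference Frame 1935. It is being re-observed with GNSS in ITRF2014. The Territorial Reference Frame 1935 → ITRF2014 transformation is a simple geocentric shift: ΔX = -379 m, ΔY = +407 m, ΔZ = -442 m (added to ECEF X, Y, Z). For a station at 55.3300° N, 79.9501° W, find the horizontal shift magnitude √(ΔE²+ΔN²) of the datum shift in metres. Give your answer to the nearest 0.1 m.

The local east axis at (φ, λ) is (−sin λ, cos λ, 0), so ΔE = −sin(-79.9501°)·(-379) + cos(-79.9501°)·407 = -302.16 m.
The local north axis is (−sin φ cos λ, −sin φ sin λ, cos φ), giving ΔN = 54.394 + 329.598 − 251.431 = 132.56 m.
Horizontal magnitude = √(ΔE² + ΔN²) = √((-302.16)² + 132.56²) = 329.96 m.

330.0 m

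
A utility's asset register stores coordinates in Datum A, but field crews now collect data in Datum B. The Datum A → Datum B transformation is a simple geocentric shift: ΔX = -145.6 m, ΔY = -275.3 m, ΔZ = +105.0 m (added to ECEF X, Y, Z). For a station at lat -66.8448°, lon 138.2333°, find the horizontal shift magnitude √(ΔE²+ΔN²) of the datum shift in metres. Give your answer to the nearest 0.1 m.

At φ = -66.8448°, λ = 138.2333°: sin φ = -0.919443, cos φ = 0.393223, sin λ = 0.666099, cos λ = -0.745863.
ΔE = −sin λ·ΔX + cos λ·ΔY = −(0.666099)·(-145.6) + (-0.745863)·(-275.3) = 302.32 m.
ΔN = −sin φ cos λ·ΔX − sin φ sin λ·ΔY + cos φ·ΔZ = −(-0.919443)(-0.745863)(-145.6) − (-0.919443)(0.666099)(-275.3) + (0.393223)(105.0) = -27.47 m.
Horizontal magnitude = √(ΔE² + ΔN²) = √(302.32² + (-27.47)²) = 303.57 m.

303.6 m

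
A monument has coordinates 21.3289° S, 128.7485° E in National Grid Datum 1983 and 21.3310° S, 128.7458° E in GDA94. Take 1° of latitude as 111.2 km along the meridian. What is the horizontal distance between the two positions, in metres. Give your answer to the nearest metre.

Δφ = -21.3310° − -21.3289° = -0.0021°; Δλ = 128.7458° − 128.7485° = -0.0027°.
ΔN = Δφ × 111200 = -233.5 m; ΔE = Δλ × 111200 × cos(-21.3289°) = -0.0027 × 111200 × 0.931508 = -279.7 m.
Distance = √(ΔE² + ΔN²) = √((-279.7)² + (-233.5)²) = 364.3 m.

364 m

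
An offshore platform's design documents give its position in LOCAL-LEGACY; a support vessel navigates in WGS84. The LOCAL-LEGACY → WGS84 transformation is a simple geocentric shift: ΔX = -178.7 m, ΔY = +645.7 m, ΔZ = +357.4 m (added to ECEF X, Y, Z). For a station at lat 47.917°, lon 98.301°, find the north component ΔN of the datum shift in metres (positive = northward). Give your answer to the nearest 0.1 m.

The local north axis is (−sin φ cos λ, −sin φ sin λ, cos φ), giving ΔN = -19.148 − 474.202 + 239.532 = -253.82 m.

ΔN = -253.8 m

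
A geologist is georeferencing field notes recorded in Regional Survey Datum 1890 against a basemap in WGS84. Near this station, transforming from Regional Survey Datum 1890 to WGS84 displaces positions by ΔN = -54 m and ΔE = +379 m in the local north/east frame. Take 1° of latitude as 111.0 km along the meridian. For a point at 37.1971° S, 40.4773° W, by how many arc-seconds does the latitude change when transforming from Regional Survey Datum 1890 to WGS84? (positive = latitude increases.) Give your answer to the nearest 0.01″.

Δφ = -1.75″

1° of latitude = 111.0 km, so Δφ = -54.0 / 111000 = -0.0004865° = -1.751″.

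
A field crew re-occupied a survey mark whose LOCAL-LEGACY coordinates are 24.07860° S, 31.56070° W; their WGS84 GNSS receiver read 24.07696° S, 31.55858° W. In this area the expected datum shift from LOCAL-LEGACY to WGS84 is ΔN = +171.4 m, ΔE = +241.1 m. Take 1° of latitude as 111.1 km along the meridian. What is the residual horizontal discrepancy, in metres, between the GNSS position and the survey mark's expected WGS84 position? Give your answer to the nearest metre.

28 m

Observed coordinate differences: Δφ = +0.00164°, Δλ = +0.00212°.
Converting to metres (1° lat = 111100 m, cos φ = 0.912987): observed ΔN = 182.2 m, observed ΔE = 215.0 m.
Subtracting the expected shift leaves a residual of 182.2 − (171.4) = 10.8 m north and 215.0 − (241.1) = -26.1 m east.
Residual distance = √(10.8² + (-26.1)²) = 28.2 m.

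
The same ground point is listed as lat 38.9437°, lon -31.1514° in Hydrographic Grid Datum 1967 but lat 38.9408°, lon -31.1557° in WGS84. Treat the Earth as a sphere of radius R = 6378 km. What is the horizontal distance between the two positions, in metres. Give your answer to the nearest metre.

Δφ = 38.9408° − 38.9437° = -0.0029°; Δλ = -31.1557° − -31.1514° = -0.0043°.
1° along a meridian = πR/180 = 111317 m.
ΔN = Δφ × 111317 = -322.8 m; ΔE = Δλ × 111317 × cos(38.9437°) = -0.0043 × 111317 × 0.777764 = -372.3 m.
Distance = √(ΔE² + ΔN²) = √((-372.3)² + (-322.8)²) = 492.8 m.

493 m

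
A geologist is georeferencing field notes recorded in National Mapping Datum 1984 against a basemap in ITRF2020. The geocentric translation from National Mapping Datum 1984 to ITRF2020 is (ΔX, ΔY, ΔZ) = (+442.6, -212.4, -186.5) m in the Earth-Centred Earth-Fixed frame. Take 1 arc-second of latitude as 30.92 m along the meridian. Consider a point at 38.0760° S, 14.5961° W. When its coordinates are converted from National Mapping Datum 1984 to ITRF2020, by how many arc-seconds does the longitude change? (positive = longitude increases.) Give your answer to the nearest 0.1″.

sin φ = -0.616706, cos φ = 0.787193, sin λ = -0.252003, cos λ = 0.967726.
East component: ΔE = −sin λ·ΔX + cos λ·ΔY = −(-0.252003)(442.6) + (0.967726)(-212.4) = -94.01 m.
1° of latitude spans 3600 × 30.92 = 111312 m; at latitude φ, 1° of longitude spans that × cos φ = 87624.1 m, so Δλ = -94.01 / 87624.1 × 3600 = -3.862″.

Δλ = -3.9″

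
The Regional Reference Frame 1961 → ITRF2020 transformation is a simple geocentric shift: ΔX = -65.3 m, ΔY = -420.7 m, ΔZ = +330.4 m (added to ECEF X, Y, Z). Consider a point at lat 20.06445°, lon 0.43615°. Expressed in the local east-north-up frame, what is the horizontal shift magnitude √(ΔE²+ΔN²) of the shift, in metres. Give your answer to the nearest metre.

The local east axis at (φ, λ) is (−sin λ, cos λ, 0), so ΔE = −sin(0.43615°)·(-65.3) + cos(0.43615°)·(-420.7) = -420.19 m.
The local north axis is (−sin φ cos λ, −sin φ sin λ, cos φ), giving ΔN = 22.402 + 1.099 + 310.347 = 333.85 m.
Horizontal magnitude = √(ΔE² + ΔN²) = √((-420.19)² + 333.85²) = 536.67 m.

537 m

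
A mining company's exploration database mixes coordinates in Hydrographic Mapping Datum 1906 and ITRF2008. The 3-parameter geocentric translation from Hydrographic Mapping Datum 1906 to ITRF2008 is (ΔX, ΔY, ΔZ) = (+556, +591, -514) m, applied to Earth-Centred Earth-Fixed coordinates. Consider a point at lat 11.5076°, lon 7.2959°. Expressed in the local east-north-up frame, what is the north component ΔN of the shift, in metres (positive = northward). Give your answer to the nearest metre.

The local north axis is (−sin φ cos λ, −sin φ sin λ, cos φ), giving ΔN = -110.023 − 14.973 − 503.668 = -628.66 m.

ΔN = -629 m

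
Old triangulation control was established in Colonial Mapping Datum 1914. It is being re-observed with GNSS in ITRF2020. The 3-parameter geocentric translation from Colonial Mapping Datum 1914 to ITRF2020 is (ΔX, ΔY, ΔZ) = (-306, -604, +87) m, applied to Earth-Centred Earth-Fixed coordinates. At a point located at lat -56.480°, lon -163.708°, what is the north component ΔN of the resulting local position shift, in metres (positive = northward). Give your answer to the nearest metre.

ΔN = 434 m

The local north axis is (−sin φ cos λ, −sin φ sin λ, cos φ), giving ΔN = 244.866 + 141.262 + 48.044 = 434.17 m.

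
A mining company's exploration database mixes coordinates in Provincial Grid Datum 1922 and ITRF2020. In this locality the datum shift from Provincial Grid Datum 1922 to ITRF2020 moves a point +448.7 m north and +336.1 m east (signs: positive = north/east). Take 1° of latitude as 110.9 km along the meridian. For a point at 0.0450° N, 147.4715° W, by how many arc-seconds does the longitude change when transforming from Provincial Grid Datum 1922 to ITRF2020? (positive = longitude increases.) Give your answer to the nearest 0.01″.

Δλ = 10.91″

At latitude 0.0450°, cos φ = 1.000000.
1° of longitude at this latitude = 110.9 × cos φ = 110.90 km, so Δλ = 336.1 / 110900.0 = 0.0030307° = 10.910″.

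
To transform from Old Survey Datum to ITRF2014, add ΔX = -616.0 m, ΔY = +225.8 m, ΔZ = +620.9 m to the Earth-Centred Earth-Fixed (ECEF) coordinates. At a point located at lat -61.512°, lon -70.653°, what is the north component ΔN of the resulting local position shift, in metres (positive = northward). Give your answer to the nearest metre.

The local north axis is (−sin φ cos λ, −sin φ sin λ, cos φ), giving ΔN = -179.364 − 187.252 + 296.154 = -70.46 m.

ΔN = -70 m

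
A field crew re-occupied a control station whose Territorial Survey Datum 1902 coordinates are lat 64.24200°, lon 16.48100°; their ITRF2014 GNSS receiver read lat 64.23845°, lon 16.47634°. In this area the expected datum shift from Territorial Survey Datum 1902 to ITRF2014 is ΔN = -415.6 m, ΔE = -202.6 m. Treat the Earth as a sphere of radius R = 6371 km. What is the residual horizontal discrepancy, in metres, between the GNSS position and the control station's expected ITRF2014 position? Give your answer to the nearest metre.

Observed coordinate differences: Δφ = -0.00355°, Δλ = -0.00466°.
Converting to metres (1° lat = 111195 m, cos φ = 0.434571): observed ΔN = -394.7 m, observed ΔE = -225.2 m.
Subtracting the expected shift leaves a residual of -394.7 − (-415.6) = 20.9 m north and -225.2 − (-202.6) = -22.6 m east.
Residual distance = √(20.9² + (-22.6)²) = 30.7 m.

31 m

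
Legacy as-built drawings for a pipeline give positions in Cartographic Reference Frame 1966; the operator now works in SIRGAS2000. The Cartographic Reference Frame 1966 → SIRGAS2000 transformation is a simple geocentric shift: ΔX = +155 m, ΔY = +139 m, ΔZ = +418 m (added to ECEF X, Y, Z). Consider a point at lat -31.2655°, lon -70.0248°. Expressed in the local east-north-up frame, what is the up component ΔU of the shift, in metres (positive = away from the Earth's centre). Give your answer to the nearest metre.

At φ = -31.2655°, λ = -70.0248°: sin φ = -0.519005, cos φ = 0.854771, sin λ = -0.939841, cos λ = 0.341613.
ΔU = cos φ cos λ·ΔX + cos φ sin λ·ΔY + sin φ·ΔZ = (0.854771)(0.341613)(155) + (0.854771)(-0.939841)(139) + (-0.519005)(418) = -283.35 m.

ΔU = -283 m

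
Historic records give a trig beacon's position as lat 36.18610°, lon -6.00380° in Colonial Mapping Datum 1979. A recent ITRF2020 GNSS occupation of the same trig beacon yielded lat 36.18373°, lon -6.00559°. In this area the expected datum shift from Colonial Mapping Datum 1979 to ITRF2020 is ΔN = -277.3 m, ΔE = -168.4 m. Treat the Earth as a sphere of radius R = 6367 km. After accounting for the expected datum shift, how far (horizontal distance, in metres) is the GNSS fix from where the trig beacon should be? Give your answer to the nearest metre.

Observed coordinate differences: Δφ = -0.00237°, Δλ = -0.00179°.
Converting to metres (1° lat = 111125 m, cos φ = 0.807104): observed ΔN = -263.4 m, observed ΔE = -160.5 m.
Subtracting the expected shift leaves a residual of -263.4 − (-277.3) = 13.9 m north and -160.5 − (-168.4) = 7.9 m east.
Residual distance = √(13.9² + 7.9²) = 16.0 m.

16 m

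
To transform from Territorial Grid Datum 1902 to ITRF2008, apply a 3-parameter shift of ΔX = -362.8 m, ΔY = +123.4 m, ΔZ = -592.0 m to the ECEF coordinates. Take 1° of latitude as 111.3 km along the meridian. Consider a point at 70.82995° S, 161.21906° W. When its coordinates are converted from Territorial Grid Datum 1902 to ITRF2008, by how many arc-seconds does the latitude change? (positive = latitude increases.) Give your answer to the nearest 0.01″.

Δφ = 2.99″

sin φ = -0.944548, cos φ = 0.328373, sin λ = -0.321951, cos λ = -0.946756.
North component: ΔN = −sin φ cos λ·ΔX − sin φ sin λ·ΔY + cos φ·ΔZ = −(-0.944548)(-0.946756)(-362.8) − (-0.944548)(-0.321951)(123.4) + (0.328373)(-592.0) = 92.51 m.
1° of latitude spans 111300 m, so Δφ = 92.51 / 111300 × 3600 = 2.992″.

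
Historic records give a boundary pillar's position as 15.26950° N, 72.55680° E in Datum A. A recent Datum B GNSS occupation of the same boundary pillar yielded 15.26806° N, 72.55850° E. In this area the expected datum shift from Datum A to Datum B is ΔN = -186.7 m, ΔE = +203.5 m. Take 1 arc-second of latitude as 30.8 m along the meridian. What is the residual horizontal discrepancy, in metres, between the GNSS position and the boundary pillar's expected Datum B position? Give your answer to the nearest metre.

35 m

Observed coordinate differences: Δφ = -0.00144°, Δλ = +0.00170°.
Converting to metres (1° lat = 110880 m, cos φ = 0.964698): observed ΔN = -159.7 m, observed ΔE = 181.8 m.
Subtracting the expected shift leaves a residual of -159.7 − (-186.7) = 27.0 m north and 181.8 − (203.5) = -21.7 m east.
Residual distance = √(27.0² + (-21.7)²) = 34.6 m.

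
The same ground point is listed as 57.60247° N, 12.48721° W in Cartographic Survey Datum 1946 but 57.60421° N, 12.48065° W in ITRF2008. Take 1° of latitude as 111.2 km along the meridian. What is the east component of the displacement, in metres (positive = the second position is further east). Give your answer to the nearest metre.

ΔE = 391 m

Δφ = 57.60421° − 57.60247° = +0.00174°; Δλ = -12.48065° − -12.48721° = +0.00656°.
ΔN = Δφ × 111200 = 193.5 m; ΔE = Δλ × 111200 × cos(57.60247°) = +0.00656 × 111200 × 0.535790 = 390.8 m.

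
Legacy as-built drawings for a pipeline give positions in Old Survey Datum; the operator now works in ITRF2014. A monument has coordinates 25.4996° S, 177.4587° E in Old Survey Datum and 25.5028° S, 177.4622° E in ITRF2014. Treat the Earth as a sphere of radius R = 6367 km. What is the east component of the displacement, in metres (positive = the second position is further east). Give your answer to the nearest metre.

Δφ = -25.5028° − -25.4996° = -0.0032°; Δλ = 177.4622° − 177.4587° = +0.0035°.
1° along a meridian = πR/180 = 111125 m.
ΔN = Δφ × 111125 = -355.6 m; ΔE = Δλ × 111125 × cos(-25.4996°) = +0.0035 × 111125 × 0.902588 = 351.1 m.

ΔE = 351 m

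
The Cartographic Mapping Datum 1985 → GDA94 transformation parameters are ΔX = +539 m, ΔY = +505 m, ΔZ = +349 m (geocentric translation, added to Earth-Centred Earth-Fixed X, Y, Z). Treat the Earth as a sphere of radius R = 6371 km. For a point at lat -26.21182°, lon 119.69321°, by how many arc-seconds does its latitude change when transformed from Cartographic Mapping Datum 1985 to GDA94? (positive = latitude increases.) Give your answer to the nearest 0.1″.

sin φ = -0.441691, cos φ = 0.897167, sin λ = 0.868690, cos λ = -0.495356.
North component: ΔN = −sin φ cos λ·ΔX − sin φ sin λ·ΔY + cos φ·ΔZ = −(-0.441691)(-0.495356)(539) − (-0.441691)(0.868690)(505) + (0.897167)(349) = 388.95 m.
1° of latitude spans πR/180 = 111195 m, so Δφ = 388.95 / 111195 × 3600 = 12.592″.

Δφ = 12.6″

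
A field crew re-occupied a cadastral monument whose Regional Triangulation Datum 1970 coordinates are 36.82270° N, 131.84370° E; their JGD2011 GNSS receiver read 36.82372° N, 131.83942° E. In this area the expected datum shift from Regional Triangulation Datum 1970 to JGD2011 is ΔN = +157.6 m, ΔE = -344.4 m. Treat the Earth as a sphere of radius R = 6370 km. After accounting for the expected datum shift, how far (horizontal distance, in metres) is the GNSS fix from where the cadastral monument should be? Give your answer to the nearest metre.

57 m

Observed coordinate differences: Δφ = +0.00102°, Δλ = -0.00428°.
Converting to metres (1° lat = 111177 m, cos φ = 0.800494): observed ΔN = 113.4 m, observed ΔE = -380.9 m.
Subtracting the expected shift leaves a residual of 113.4 − (157.6) = -44.2 m north and -380.9 − (-344.4) = -36.5 m east.
Residual distance = √((-44.2)² + (-36.5)²) = 57.3 m.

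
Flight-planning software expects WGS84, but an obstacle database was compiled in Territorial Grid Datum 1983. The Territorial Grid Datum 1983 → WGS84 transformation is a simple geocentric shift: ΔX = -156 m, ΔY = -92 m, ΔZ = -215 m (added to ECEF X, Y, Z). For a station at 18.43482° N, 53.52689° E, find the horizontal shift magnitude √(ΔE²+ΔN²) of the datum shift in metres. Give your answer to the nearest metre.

The local east axis at (φ, λ) is (−sin λ, cos λ, 0), so ΔE = −sin(53.52689°)·(-156) + cos(53.52689°)·(-92) = 70.76 m.
The local north axis is (−sin φ cos λ, −sin φ sin λ, cos φ), giving ΔN = 29.325 + 23.395 − 203.967 = -151.25 m.
Horizontal magnitude = √(ΔE² + ΔN²) = √(70.76² + (-151.25)²) = 166.98 m.

167 m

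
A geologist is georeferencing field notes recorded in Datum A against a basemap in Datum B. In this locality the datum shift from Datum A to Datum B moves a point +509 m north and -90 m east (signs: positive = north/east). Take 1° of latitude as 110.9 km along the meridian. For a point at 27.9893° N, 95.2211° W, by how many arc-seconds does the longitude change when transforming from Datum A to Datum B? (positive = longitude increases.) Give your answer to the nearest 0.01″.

At latitude 27.9893°, cos φ = 0.883035.
1° of longitude at this latitude = 110.9 × cos φ = 97.93 km, so Δλ = -90.0 / 97928.6 = -0.0009190° = -3.309″.

Δλ = -3.31″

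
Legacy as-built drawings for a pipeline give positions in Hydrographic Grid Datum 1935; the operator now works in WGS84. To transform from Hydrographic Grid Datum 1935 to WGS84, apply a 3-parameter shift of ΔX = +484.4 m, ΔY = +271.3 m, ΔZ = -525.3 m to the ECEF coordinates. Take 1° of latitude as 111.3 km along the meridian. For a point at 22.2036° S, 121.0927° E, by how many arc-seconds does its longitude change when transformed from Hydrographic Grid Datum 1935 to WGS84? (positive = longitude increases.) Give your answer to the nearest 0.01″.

Δλ = -19.39″

sin φ = -0.377899, cos φ = 0.925847, sin λ = 0.856333, cos λ = -0.516424.
East component: ΔE = −sin λ·ΔX + cos λ·ΔY = −(0.856333)(484.4) + (-0.516424)(271.3) = -554.91 m.
1° of latitude spans 111300 m; at latitude φ, 1° of longitude spans that × cos φ = 103046.8 m, so Δλ = -554.91 / 103046.8 × 3600 = -19.386″.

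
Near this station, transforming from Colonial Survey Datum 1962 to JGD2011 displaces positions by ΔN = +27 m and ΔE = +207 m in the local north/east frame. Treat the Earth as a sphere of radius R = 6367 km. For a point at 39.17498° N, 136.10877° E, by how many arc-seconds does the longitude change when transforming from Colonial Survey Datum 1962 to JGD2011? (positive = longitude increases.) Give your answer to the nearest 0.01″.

At latitude 39.17498°, cos φ = 0.775220.
One radian of longitude at latitude φ spans R cos φ, so Δλ = ΔE / (R cos φ) = 207.0 / (6367000 × 0.775220) = 4.1938e-05 rad = 8.650″.

Δλ = 8.65″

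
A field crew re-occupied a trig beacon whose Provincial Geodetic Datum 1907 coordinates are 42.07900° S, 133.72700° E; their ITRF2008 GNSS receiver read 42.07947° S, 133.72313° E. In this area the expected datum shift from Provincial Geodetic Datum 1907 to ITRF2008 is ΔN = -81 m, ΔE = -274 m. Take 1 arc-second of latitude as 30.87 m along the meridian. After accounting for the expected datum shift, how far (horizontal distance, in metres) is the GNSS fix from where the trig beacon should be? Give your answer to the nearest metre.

Observed coordinate differences: Δφ = -0.00047°, Δλ = -0.00387°.
Converting to metres (1° lat = 111132 m, cos φ = 0.742222): observed ΔN = -52.2 m, observed ΔE = -319.2 m.
Subtracting the expected shift leaves a residual of -52.2 − (-81) = 28.8 m north and -319.2 − (-274) = -45.2 m east.
Residual distance = √(28.8² + (-45.2)²) = 53.6 m.

54 m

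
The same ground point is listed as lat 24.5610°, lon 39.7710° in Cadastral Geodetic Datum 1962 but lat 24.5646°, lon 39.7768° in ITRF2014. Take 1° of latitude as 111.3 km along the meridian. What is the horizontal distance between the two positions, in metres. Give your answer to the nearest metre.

Δφ = 24.5646° − 24.5610° = +0.0036°; Δλ = 39.7768° − 39.7710° = +0.0058°.
ΔN = Δφ × 111300 = 400.7 m; ΔE = Δλ × 111300 × cos(24.5610°) = +0.0058 × 111300 × 0.909519 = 587.1 m.
Distance = √(ΔE² + ΔN²) = √(587.1² + 400.7²) = 710.8 m.

711 m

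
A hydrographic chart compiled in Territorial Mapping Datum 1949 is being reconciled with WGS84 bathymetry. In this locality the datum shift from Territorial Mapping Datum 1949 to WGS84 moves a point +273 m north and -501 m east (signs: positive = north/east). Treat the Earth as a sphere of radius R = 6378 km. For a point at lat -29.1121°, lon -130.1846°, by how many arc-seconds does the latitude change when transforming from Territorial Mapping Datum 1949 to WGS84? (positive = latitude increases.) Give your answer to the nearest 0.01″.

Δφ = 8.83″

On a sphere of radius R, 1 rad of latitude = R, so Δφ = ΔN / R = 273.0 / 6378000 = 4.2803e-05 rad = 8.829″.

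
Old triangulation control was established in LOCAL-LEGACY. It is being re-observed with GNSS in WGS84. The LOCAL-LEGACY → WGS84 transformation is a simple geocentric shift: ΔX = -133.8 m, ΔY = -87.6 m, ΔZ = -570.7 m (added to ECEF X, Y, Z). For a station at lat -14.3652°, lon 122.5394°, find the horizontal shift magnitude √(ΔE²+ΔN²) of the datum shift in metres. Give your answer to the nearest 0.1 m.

576.0 m

At φ = -14.3652°, λ = 122.5394°: sin φ = -0.248102, cos φ = 0.968734, sin λ = 0.843022, cos λ = -0.537879.
ΔE = −sin λ·ΔX + cos λ·ΔY = −(0.843022)·(-133.8) + (-0.537879)·(-87.6) = 159.91 m.
ΔN = −sin φ cos λ·ΔX − sin φ sin λ·ΔY + cos φ·ΔZ = −(-0.248102)(-0.537879)(-133.8) − (-0.248102)(0.843022)(-87.6) + (0.968734)(-570.7) = -553.32 m.
Horizontal magnitude = √(ΔE² + ΔN²) = √(159.91² + (-553.32)²) = 575.97 m.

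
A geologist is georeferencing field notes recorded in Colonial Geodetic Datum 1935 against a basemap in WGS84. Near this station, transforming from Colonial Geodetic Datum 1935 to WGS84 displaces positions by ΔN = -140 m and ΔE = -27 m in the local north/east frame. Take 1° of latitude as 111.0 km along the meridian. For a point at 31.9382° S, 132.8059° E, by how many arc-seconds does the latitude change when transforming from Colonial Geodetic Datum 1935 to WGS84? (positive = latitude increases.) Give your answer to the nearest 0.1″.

Δφ = -4.5″

1° of latitude = 111.0 km, so Δφ = -140.0 / 111000 = -0.0012613° = -4.541″.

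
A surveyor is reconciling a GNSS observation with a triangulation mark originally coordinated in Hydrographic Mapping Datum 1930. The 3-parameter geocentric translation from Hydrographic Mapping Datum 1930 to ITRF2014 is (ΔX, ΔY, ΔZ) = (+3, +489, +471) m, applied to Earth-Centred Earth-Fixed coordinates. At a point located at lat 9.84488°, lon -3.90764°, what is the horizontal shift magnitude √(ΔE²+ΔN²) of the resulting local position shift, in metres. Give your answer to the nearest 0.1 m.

677.1 m

The local east axis at (φ, λ) is (−sin λ, cos λ, 0), so ΔE = −sin(-3.90764°)·3 + cos(-3.90764°)·489 = 488.07 m.
The local north axis is (−sin φ cos λ, −sin φ sin λ, cos φ), giving ΔN = -0.512 + 5.698 + 464.064 = 469.25 m.
Horizontal magnitude = √(ΔE² + ΔN²) = √(488.07² + 469.25²) = 677.06 m.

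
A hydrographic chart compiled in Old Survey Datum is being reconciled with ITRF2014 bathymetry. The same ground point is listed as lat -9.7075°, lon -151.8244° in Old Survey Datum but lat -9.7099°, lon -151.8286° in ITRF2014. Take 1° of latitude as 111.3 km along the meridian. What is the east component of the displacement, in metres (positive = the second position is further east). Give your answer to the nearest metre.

Δφ = -9.7099° − -9.7075° = -0.0024°; Δλ = -151.8286° − -151.8244° = -0.0042°.
ΔN = Δφ × 111300 = -267.1 m; ΔE = Δλ × 111300 × cos(-9.7075°) = -0.0042 × 111300 × 0.985681 = -460.8 m.

ΔE = -461 m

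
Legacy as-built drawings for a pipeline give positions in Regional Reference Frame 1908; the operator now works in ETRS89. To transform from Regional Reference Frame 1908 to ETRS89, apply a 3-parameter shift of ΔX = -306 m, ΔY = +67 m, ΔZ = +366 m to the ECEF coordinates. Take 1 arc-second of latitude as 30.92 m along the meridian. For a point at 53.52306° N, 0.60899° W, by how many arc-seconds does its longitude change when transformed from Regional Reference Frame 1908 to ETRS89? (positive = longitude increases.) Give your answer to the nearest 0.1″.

Δλ = 3.5″

sin φ = 0.804096, cos φ = 0.594499, sin λ = -0.010629, cos λ = 0.999944.
East component: ΔE = −sin λ·ΔX + cos λ·ΔY = −(-0.010629)(-306) + (0.999944)(67) = 63.74 m.
1° of latitude spans 3600 × 30.92 = 111312 m; at latitude φ, 1° of longitude spans that × cos φ = 66174.9 m, so Δλ = 63.74 / 66174.9 × 3600 = 3.468″.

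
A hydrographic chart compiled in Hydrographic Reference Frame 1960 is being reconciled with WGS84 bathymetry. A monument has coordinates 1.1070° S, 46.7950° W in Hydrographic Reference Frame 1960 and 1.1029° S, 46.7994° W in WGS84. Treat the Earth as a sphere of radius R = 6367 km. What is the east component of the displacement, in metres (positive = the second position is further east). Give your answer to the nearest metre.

Δφ = -1.1029° − -1.1070° = +0.0041°; Δλ = -46.7994° − -46.7950° = -0.0044°.
1° along a meridian = πR/180 = 111125 m.
ΔN = Δφ × 111125 = 455.6 m; ΔE = Δλ × 111125 × cos(-1.1070°) = -0.0044 × 111125 × 0.999813 = -488.9 m.

ΔE = -489 m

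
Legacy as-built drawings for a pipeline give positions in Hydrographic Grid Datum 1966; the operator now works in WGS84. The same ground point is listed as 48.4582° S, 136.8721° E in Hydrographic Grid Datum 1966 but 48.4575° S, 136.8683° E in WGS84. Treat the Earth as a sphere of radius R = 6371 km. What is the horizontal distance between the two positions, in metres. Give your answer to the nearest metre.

Δφ = -48.4575° − -48.4582° = +0.0007°; Δλ = 136.8683° − 136.8721° = -0.0038°.
1° along a meridian = πR/180 = 111195 m.
ΔN = Δφ × 111195 = 77.8 m; ΔE = Δλ × 111195 × cos(-48.4582°) = -0.0038 × 111195 × 0.663166 = -280.2 m.
Distance = √(ΔE² + ΔN²) = √((-280.2)² + 77.8²) = 290.8 m.

291 m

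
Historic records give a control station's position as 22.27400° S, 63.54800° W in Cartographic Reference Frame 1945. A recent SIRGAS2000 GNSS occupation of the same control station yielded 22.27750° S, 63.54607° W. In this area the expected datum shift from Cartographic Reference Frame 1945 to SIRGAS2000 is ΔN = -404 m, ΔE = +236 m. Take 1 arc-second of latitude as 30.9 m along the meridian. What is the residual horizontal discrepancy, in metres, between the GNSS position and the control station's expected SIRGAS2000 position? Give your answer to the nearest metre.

Observed coordinate differences: Δφ = -0.00350°, Δλ = +0.00193°.
Converting to metres (1° lat = 111240 m, cos φ = 0.925382): observed ΔN = -389.3 m, observed ΔE = 198.7 m.
Subtracting the expected shift leaves a residual of -389.3 − (-404) = 14.7 m north and 198.7 − (236) = -37.3 m east.
Residual distance = √(14.7² + (-37.3)²) = 40.1 m.

40 m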